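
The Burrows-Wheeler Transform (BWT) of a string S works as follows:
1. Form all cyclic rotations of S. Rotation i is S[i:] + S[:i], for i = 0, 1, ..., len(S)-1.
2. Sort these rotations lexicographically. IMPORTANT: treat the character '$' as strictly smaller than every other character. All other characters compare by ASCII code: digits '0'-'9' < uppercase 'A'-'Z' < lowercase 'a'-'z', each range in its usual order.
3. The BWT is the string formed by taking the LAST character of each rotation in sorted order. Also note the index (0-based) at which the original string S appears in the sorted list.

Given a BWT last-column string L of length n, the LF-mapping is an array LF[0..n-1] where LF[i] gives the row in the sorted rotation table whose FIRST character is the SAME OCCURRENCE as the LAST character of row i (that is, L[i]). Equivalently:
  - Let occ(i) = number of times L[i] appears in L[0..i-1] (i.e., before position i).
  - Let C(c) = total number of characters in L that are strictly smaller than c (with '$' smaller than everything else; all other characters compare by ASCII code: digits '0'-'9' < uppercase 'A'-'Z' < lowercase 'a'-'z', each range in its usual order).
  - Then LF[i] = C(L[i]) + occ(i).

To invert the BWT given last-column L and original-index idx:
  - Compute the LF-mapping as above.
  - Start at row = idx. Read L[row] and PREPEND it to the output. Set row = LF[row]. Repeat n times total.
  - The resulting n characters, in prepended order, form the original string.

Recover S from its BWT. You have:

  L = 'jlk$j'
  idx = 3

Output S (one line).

LF mapping: 1 4 3 0 2
Walk LF starting at row 3, prepending L[row]:
  step 1: row=3, L[3]='$', prepend. Next row=LF[3]=0
  step 2: row=0, L[0]='j', prepend. Next row=LF[0]=1
  step 3: row=1, L[1]='l', prepend. Next row=LF[1]=4
  step 4: row=4, L[4]='j', prepend. Next row=LF[4]=2
  step 5: row=2, L[2]='k', prepend. Next row=LF[2]=3
Reversed output: kjlj$

Answer: kjlj$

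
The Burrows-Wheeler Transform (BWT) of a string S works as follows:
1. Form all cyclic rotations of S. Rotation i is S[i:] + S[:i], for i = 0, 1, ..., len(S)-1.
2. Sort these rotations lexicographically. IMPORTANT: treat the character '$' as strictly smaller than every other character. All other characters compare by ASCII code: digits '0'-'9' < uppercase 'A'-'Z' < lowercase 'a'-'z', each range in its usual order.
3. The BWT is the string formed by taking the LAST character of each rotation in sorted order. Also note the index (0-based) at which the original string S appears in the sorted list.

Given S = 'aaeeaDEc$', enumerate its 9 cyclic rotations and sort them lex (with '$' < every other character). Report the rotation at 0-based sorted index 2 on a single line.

All 9 rotations (rotation i = S[i:]+S[:i]):
  rot[0] = aaeeaDEc$
  rot[1] = aeeaDEc$a
  rot[2] = eeaDEc$aa
  rot[3] = eaDEc$aae
  rot[4] = aDEc$aaee
  rot[5] = DEc$aaeea
  rot[6] = Ec$aaeeaD
  rot[7] = c$aaeeaDE
  rot[8] = $aaeeaDEc
Sorted (with $ < everything):
  sorted[0] = $aaeeaDEc
  sorted[1] = DEc$aaeea
  sorted[2] = Ec$aaeeaD
  sorted[3] = aDEc$aaee
  sorted[4] = aaeeaDEc$
  sorted[5] = aeeaDEc$a
  sorted[6] = c$aaeeaDE
  sorted[7] = eaDEc$aae
  sorted[8] = eeaDEc$aa
sorted[2] = Ec$aaeeaD

Answer: Ec$aaeeaD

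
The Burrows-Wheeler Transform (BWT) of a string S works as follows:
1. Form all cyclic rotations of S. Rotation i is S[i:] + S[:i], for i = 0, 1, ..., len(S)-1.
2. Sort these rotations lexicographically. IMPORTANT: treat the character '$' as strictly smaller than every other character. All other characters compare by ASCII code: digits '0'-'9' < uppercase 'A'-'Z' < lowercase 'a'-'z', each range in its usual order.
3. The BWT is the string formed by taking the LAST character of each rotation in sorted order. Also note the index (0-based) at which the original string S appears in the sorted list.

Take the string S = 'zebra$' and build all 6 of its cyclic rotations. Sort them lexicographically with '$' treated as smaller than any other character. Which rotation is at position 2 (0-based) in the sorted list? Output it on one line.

Answer: bra$ze

Derivation:
All 6 rotations (rotation i = S[i:]+S[:i]):
  rot[0] = zebra$
  rot[1] = ebra$z
  rot[2] = bra$ze
  rot[3] = ra$zeb
  rot[4] = a$zebr
  rot[5] = $zebra
Sorted (with $ < everything):
  sorted[0] = $zebra
  sorted[1] = a$zebr
  sorted[2] = bra$ze
  sorted[3] = ebra$z
  sorted[4] = ra$zeb
  sorted[5] = zebra$
sorted[2] = bra$ze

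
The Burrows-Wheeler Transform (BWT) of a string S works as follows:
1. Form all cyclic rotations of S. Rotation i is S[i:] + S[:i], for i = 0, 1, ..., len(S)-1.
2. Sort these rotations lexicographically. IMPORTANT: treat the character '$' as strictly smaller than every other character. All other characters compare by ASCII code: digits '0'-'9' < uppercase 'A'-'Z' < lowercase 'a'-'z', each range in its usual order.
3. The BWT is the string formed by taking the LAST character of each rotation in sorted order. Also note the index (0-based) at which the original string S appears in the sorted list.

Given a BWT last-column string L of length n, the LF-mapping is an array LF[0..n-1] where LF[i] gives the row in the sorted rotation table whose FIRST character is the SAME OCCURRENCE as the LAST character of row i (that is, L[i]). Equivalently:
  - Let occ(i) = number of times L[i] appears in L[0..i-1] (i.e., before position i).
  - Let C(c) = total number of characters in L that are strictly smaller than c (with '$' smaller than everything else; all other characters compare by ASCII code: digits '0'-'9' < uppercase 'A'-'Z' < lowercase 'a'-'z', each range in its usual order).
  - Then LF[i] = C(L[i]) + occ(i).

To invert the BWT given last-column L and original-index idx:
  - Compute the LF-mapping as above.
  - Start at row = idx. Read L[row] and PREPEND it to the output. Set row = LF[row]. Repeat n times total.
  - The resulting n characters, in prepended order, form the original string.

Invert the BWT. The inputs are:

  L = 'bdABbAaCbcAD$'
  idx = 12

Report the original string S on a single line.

LF mapping: 8 12 1 4 9 2 7 5 10 11 3 6 0
Walk LF starting at row 12, prepending L[row]:
  step 1: row=12, L[12]='$', prepend. Next row=LF[12]=0
  step 2: row=0, L[0]='b', prepend. Next row=LF[0]=8
  step 3: row=8, L[8]='b', prepend. Next row=LF[8]=10
  step 4: row=10, L[10]='A', prepend. Next row=LF[10]=3
  step 5: row=3, L[3]='B', prepend. Next row=LF[3]=4
  step 6: row=4, L[4]='b', prepend. Next row=LF[4]=9
  step 7: row=9, L[9]='c', prepend. Next row=LF[9]=11
  step 8: row=11, L[11]='D', prepend. Next row=LF[11]=6
  step 9: row=6, L[6]='a', prepend. Next row=LF[6]=7
  step 10: row=7, L[7]='C', prepend. Next row=LF[7]=5
  step 11: row=5, L[5]='A', prepend. Next row=LF[5]=2
  step 12: row=2, L[2]='A', prepend. Next row=LF[2]=1
  step 13: row=1, L[1]='d', prepend. Next row=LF[1]=12
Reversed output: dAACaDcbBAbb$

Answer: dAACaDcbBAbb$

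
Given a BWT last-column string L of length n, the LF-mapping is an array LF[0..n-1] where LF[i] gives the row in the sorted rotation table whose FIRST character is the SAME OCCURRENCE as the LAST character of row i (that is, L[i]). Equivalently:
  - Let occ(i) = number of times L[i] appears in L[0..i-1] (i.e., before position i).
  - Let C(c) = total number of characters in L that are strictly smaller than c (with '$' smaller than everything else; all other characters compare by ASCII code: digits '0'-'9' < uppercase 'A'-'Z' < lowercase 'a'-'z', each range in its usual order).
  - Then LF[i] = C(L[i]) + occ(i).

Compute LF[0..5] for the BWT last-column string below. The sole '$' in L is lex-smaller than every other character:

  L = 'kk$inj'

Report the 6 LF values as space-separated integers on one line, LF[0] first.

Char counts: '$':1, 'i':1, 'j':1, 'k':2, 'n':1
C (first-col start): C('$')=0, C('i')=1, C('j')=2, C('k')=3, C('n')=5
L[0]='k': occ=0, LF[0]=C('k')+0=3+0=3
L[1]='k': occ=1, LF[1]=C('k')+1=3+1=4
L[2]='$': occ=0, LF[2]=C('$')+0=0+0=0
L[3]='i': occ=0, LF[3]=C('i')+0=1+0=1
L[4]='n': occ=0, LF[4]=C('n')+0=5+0=5
L[5]='j': occ=0, LF[5]=C('j')+0=2+0=2

Answer: 3 4 0 1 5 2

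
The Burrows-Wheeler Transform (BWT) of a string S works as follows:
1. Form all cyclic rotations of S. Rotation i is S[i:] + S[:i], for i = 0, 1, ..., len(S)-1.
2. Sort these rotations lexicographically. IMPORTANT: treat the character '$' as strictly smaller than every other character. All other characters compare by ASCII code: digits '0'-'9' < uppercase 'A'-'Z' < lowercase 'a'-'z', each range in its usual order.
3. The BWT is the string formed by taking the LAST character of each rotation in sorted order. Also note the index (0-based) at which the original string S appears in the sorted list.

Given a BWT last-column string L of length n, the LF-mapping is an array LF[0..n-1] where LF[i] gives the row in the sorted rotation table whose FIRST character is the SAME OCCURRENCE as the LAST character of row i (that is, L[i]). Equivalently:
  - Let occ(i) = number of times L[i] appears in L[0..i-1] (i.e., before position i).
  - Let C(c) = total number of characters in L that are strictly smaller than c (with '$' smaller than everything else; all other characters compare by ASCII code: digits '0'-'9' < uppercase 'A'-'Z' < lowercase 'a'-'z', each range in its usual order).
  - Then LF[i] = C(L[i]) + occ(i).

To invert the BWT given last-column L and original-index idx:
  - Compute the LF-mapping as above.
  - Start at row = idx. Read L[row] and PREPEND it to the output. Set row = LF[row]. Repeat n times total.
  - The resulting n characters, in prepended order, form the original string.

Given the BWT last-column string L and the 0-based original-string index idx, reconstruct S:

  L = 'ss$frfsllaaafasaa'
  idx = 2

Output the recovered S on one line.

LF mapping: 13 14 0 7 12 8 15 10 11 1 2 3 9 4 16 5 6
Walk LF starting at row 2, prepending L[row]:
  step 1: row=2, L[2]='$', prepend. Next row=LF[2]=0
  step 2: row=0, L[0]='s', prepend. Next row=LF[0]=13
  step 3: row=13, L[13]='a', prepend. Next row=LF[13]=4
  step 4: row=4, L[4]='r', prepend. Next row=LF[4]=12
  step 5: row=12, L[12]='f', prepend. Next row=LF[12]=9
  step 6: row=9, L[9]='a', prepend. Next row=LF[9]=1
  step 7: row=1, L[1]='s', prepend. Next row=LF[1]=14
  step 8: row=14, L[14]='s', prepend. Next row=LF[14]=16
  step 9: row=16, L[16]='a', prepend. Next row=LF[16]=6
  step 10: row=6, L[6]='s', prepend. Next row=LF[6]=15
  step 11: row=15, L[15]='a', prepend. Next row=LF[15]=5
  step 12: row=5, L[5]='f', prepend. Next row=LF[5]=8
  step 13: row=8, L[8]='l', prepend. Next row=LF[8]=11
  step 14: row=11, L[11]='a', prepend. Next row=LF[11]=3
  step 15: row=3, L[3]='f', prepend. Next row=LF[3]=7
  step 16: row=7, L[7]='l', prepend. Next row=LF[7]=10
  step 17: row=10, L[10]='a', prepend. Next row=LF[10]=2
Reversed output: alfalfasassafras$

Answer: alfalfasassafras$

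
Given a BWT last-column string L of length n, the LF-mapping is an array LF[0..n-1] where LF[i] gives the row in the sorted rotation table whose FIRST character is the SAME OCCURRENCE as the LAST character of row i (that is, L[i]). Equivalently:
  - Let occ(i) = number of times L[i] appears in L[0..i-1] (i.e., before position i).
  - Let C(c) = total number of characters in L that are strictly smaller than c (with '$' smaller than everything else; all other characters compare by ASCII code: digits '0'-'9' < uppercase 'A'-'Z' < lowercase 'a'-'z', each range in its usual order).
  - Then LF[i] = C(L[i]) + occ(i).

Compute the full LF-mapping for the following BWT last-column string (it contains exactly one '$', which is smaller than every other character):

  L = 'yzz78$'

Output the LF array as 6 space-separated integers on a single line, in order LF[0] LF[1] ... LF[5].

Char counts: '$':1, '7':1, '8':1, 'y':1, 'z':2
C (first-col start): C('$')=0, C('7')=1, C('8')=2, C('y')=3, C('z')=4
L[0]='y': occ=0, LF[0]=C('y')+0=3+0=3
L[1]='z': occ=0, LF[1]=C('z')+0=4+0=4
L[2]='z': occ=1, LF[2]=C('z')+1=4+1=5
L[3]='7': occ=0, LF[3]=C('7')+0=1+0=1
L[4]='8': occ=0, LF[4]=C('8')+0=2+0=2
L[5]='$': occ=0, LF[5]=C('$')+0=0+0=0

Answer: 3 4 5 1 2 0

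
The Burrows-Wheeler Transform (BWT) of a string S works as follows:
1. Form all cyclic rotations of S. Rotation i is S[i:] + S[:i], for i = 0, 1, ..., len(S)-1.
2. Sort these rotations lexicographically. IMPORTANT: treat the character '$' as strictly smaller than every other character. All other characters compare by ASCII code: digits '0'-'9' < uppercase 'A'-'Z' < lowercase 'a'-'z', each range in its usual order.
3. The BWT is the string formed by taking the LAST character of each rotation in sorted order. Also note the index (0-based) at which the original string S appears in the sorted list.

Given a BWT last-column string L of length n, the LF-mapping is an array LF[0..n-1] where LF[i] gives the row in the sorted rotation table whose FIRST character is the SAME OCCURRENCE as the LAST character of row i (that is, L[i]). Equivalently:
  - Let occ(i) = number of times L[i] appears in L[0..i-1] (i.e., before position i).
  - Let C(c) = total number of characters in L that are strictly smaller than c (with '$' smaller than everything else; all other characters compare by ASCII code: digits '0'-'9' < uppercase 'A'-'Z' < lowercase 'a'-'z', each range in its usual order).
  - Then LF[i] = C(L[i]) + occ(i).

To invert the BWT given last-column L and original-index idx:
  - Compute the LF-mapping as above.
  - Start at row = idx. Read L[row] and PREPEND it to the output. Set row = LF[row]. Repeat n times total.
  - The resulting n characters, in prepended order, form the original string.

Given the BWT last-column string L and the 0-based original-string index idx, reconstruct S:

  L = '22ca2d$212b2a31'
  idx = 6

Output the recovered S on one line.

Answer: 223c1d2212aba2$

Derivation:
LF mapping: 3 4 13 10 5 14 0 6 1 7 12 8 11 9 2
Walk LF starting at row 6, prepending L[row]:
  step 1: row=6, L[6]='$', prepend. Next row=LF[6]=0
  step 2: row=0, L[0]='2', prepend. Next row=LF[0]=3
  step 3: row=3, L[3]='a', prepend. Next row=LF[3]=10
  step 4: row=10, L[10]='b', prepend. Next row=LF[10]=12
  step 5: row=12, L[12]='a', prepend. Next row=LF[12]=11
  step 6: row=11, L[11]='2', prepend. Next row=LF[11]=8
  step 7: row=8, L[8]='1', prepend. Next row=LF[8]=1
  step 8: row=1, L[1]='2', prepend. Next row=LF[1]=4
  step 9: row=4, L[4]='2', prepend. Next row=LF[4]=5
  step 10: row=5, L[5]='d', prepend. Next row=LF[5]=14
  step 11: row=14, L[14]='1', prepend. Next row=LF[14]=2
  step 12: row=2, L[2]='c', prepend. Next row=LF[2]=13
  step 13: row=13, L[13]='3', prepend. Next row=LF[13]=9
  step 14: row=9, L[9]='2', prepend. Next row=LF[9]=7
  step 15: row=7, L[7]='2', prepend. Next row=LF[7]=6
Reversed output: 223c1d2212aba2$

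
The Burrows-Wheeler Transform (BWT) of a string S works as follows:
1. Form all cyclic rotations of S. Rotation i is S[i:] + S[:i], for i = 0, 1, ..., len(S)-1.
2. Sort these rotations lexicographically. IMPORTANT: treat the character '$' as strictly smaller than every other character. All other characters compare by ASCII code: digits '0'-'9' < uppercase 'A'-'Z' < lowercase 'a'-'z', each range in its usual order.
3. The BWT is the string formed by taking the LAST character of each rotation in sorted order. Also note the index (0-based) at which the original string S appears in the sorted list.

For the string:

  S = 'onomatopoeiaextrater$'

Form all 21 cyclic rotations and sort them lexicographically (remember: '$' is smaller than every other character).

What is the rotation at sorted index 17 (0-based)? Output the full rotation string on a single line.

Answer: ter$onomatopoeiaextra

Derivation:
All 21 rotations (rotation i = S[i:]+S[:i]):
  rot[0] = onomatopoeiaextrater$
  rot[1] = nomatopoeiaextrater$o
  rot[2] = omatopoeiaextrater$on
  rot[3] = matopoeiaextrater$ono
  rot[4] = atopoeiaextrater$onom
  rot[5] = topoeiaextrater$onoma
  rot[6] = opoeiaextrater$onomat
  rot[7] = poeiaextrater$onomato
  rot[8] = oeiaextrater$onomatop
  rot[9] = eiaextrater$onomatopo
  rot[10] = iaextrater$onomatopoe
  rot[11] = aextrater$onomatopoei
  rot[12] = extrater$onomatopoeia
  rot[13] = xtrater$onomatopoeiae
  rot[14] = trater$onomatopoeiaex
  rot[15] = rater$onomatopoeiaext
  rot[16] = ater$onomatopoeiaextr
  rot[17] = ter$onomatopoeiaextra
  rot[18] = er$onomatopoeiaextrat
  rot[19] = r$onomatopoeiaextrate
  rot[20] = $onomatopoeiaextrater
Sorted (with $ < everything):
  sorted[0] = $onomatopoeiaextrater
  sorted[1] = aextrater$onomatopoei
  sorted[2] = ater$onomatopoeiaextr
  sorted[3] = atopoeiaextrater$onom
  sorted[4] = eiaextrater$onomatopo
  sorted[5] = er$onomatopoeiaextrat
  sorted[6] = extrater$onomatopoeia
  sorted[7] = iaextrater$onomatopoe
  sorted[8] = matopoeiaextrater$ono
  sorted[9] = nomatopoeiaextrater$o
  sorted[10] = oeiaextrater$onomatop
  sorted[11] = omatopoeiaextrater$on
  sorted[12] = onomatopoeiaextrater$
  sorted[13] = opoeiaextrater$onomat
  sorted[14] = poeiaextrater$onomato
  sorted[15] = r$onomatopoeiaextrate
  sorted[16] = rater$onomatopoeiaext
  sorted[17] = ter$onomatopoeiaextra
  sorted[18] = topoeiaextrater$onoma
  sorted[19] = trater$onomatopoeiaex
  sorted[20] = xtrater$onomatopoeiae
sorted[17] = ter$onomatopoeiaextra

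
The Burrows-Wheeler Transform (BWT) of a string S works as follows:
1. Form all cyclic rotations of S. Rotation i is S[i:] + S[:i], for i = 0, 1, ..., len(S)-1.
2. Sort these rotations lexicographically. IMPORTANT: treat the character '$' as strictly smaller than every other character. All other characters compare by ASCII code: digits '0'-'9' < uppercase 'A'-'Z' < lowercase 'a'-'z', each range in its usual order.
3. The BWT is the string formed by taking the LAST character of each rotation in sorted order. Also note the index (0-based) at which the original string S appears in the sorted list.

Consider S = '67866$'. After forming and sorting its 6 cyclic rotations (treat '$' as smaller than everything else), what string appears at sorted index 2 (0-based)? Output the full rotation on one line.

All 6 rotations (rotation i = S[i:]+S[:i]):
  rot[0] = 67866$
  rot[1] = 7866$6
  rot[2] = 866$67
  rot[3] = 66$678
  rot[4] = 6$6786
  rot[5] = $67866
Sorted (with $ < everything):
  sorted[0] = $67866
  sorted[1] = 6$6786
  sorted[2] = 66$678
  sorted[3] = 67866$
  sorted[4] = 7866$6
  sorted[5] = 866$67
sorted[2] = 66$678

Answer: 66$678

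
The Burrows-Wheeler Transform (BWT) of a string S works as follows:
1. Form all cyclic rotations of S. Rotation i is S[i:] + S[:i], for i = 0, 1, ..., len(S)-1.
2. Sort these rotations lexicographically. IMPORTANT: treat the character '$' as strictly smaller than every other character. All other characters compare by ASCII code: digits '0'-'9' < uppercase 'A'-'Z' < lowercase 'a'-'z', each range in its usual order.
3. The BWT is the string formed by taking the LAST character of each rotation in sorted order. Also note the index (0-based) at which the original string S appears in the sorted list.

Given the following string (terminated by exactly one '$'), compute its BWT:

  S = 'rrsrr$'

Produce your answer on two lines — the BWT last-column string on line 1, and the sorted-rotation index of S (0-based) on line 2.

Answer: rrs$rr
3

Derivation:
All 6 rotations (rotation i = S[i:]+S[:i]):
  rot[0] = rrsrr$
  rot[1] = rsrr$r
  rot[2] = srr$rr
  rot[3] = rr$rrs
  rot[4] = r$rrsr
  rot[5] = $rrsrr
Sorted (with $ < everything):
  sorted[0] = $rrsrr  (last char: 'r')
  sorted[1] = r$rrsr  (last char: 'r')
  sorted[2] = rr$rrs  (last char: 's')
  sorted[3] = rrsrr$  (last char: '$')
  sorted[4] = rsrr$r  (last char: 'r')
  sorted[5] = srr$rr  (last char: 'r')
Last column: rrs$rr
Original string S is at sorted index 3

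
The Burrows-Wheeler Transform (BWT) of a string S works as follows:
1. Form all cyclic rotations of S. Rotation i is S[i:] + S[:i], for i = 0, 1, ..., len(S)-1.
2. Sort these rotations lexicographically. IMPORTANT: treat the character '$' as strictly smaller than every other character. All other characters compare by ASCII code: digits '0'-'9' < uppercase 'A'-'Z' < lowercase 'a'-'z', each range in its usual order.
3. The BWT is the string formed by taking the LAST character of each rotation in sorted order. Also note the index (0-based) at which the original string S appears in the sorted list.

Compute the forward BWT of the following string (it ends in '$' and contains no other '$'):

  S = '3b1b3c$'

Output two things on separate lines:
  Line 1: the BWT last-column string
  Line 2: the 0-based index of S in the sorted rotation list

Answer: cb$b313
2

Derivation:
All 7 rotations (rotation i = S[i:]+S[:i]):
  rot[0] = 3b1b3c$
  rot[1] = b1b3c$3
  rot[2] = 1b3c$3b
  rot[3] = b3c$3b1
  rot[4] = 3c$3b1b
  rot[5] = c$3b1b3
  rot[6] = $3b1b3c
Sorted (with $ < everything):
  sorted[0] = $3b1b3c  (last char: 'c')
  sorted[1] = 1b3c$3b  (last char: 'b')
  sorted[2] = 3b1b3c$  (last char: '$')
  sorted[3] = 3c$3b1b  (last char: 'b')
  sorted[4] = b1b3c$3  (last char: '3')
  sorted[5] = b3c$3b1  (last char: '1')
  sorted[6] = c$3b1b3  (last char: '3')
Last column: cb$b313
Original string S is at sorted index 2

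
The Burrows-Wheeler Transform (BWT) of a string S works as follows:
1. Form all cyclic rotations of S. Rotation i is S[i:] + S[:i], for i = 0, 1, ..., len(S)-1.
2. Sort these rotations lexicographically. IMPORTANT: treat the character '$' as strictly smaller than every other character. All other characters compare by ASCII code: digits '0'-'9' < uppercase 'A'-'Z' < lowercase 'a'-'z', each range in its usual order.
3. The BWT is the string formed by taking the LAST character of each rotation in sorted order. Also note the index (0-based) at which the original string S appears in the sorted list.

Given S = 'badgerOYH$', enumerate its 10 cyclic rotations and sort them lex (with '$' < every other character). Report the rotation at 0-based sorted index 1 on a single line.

Answer: H$badgerOY

Derivation:
All 10 rotations (rotation i = S[i:]+S[:i]):
  rot[0] = badgerOYH$
  rot[1] = adgerOYH$b
  rot[2] = dgerOYH$ba
  rot[3] = gerOYH$bad
  rot[4] = erOYH$badg
  rot[5] = rOYH$badge
  rot[6] = OYH$badger
  rot[7] = YH$badgerO
  rot[8] = H$badgerOY
  rot[9] = $badgerOYH
Sorted (with $ < everything):
  sorted[0] = $badgerOYH
  sorted[1] = H$badgerOY
  sorted[2] = OYH$badger
  sorted[3] = YH$badgerO
  sorted[4] = adgerOYH$b
  sorted[5] = badgerOYH$
  sorted[6] = dgerOYH$ba
  sorted[7] = erOYH$badg
  sorted[8] = gerOYH$bad
  sorted[9] = rOYH$badge
sorted[1] = H$badgerOY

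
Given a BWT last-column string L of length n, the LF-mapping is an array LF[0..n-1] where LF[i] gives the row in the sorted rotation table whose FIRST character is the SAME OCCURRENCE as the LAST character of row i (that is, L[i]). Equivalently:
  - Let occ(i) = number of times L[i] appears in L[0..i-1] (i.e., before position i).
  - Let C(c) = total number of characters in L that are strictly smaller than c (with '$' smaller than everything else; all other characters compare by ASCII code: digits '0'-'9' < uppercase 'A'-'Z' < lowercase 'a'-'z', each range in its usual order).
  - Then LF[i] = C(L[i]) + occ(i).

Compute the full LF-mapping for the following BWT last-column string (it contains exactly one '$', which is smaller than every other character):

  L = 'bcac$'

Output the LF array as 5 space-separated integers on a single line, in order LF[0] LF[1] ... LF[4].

Char counts: '$':1, 'a':1, 'b':1, 'c':2
C (first-col start): C('$')=0, C('a')=1, C('b')=2, C('c')=3
L[0]='b': occ=0, LF[0]=C('b')+0=2+0=2
L[1]='c': occ=0, LF[1]=C('c')+0=3+0=3
L[2]='a': occ=0, LF[2]=C('a')+0=1+0=1
L[3]='c': occ=1, LF[3]=C('c')+1=3+1=4
L[4]='$': occ=0, LF[4]=C('$')+0=0+0=0

Answer: 2 3 1 4 0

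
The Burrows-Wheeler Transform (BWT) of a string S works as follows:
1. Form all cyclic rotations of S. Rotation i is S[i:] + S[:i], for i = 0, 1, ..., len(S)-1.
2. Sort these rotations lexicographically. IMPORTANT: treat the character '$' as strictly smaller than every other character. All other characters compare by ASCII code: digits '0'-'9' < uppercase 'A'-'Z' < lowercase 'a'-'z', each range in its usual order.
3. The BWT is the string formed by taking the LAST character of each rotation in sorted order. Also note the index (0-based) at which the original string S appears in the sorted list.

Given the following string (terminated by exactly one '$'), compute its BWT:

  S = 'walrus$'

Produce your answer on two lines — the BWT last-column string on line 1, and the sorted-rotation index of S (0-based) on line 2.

Answer: swalur$
6

Derivation:
All 7 rotations (rotation i = S[i:]+S[:i]):
  rot[0] = walrus$
  rot[1] = alrus$w
  rot[2] = lrus$wa
  rot[3] = rus$wal
  rot[4] = us$walr
  rot[5] = s$walru
  rot[6] = $walrus
Sorted (with $ < everything):
  sorted[0] = $walrus  (last char: 's')
  sorted[1] = alrus$w  (last char: 'w')
  sorted[2] = lrus$wa  (last char: 'a')
  sorted[3] = rus$wal  (last char: 'l')
  sorted[4] = s$walru  (last char: 'u')
  sorted[5] = us$walr  (last char: 'r')
  sorted[6] = walrus$  (last char: '$')
Last column: swalur$
Original string S is at sorted index 6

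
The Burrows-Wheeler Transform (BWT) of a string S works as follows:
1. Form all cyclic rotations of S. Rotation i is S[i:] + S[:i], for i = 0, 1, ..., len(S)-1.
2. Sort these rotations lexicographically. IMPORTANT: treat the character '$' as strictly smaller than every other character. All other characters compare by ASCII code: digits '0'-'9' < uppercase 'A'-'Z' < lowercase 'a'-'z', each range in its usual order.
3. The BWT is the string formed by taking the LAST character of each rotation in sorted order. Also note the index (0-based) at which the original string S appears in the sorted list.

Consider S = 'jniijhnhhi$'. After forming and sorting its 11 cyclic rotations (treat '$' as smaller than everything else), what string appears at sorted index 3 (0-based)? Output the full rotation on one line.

Answer: hnhhi$jniij

Derivation:
All 11 rotations (rotation i = S[i:]+S[:i]):
  rot[0] = jniijhnhhi$
  rot[1] = niijhnhhi$j
  rot[2] = iijhnhhi$jn
  rot[3] = ijhnhhi$jni
  rot[4] = jhnhhi$jnii
  rot[5] = hnhhi$jniij
  rot[6] = nhhi$jniijh
  rot[7] = hhi$jniijhn
  rot[8] = hi$jniijhnh
  rot[9] = i$jniijhnhh
  rot[10] = $jniijhnhhi
Sorted (with $ < everything):
  sorted[0] = $jniijhnhhi
  sorted[1] = hhi$jniijhn
  sorted[2] = hi$jniijhnh
  sorted[3] = hnhhi$jniij
  sorted[4] = i$jniijhnhh
  sorted[5] = iijhnhhi$jn
  sorted[6] = ijhnhhi$jni
  sorted[7] = jhnhhi$jnii
  sorted[8] = jniijhnhhi$
  sorted[9] = nhhi$jniijh
  sorted[10] = niijhnhhi$j
sorted[3] = hnhhi$jniij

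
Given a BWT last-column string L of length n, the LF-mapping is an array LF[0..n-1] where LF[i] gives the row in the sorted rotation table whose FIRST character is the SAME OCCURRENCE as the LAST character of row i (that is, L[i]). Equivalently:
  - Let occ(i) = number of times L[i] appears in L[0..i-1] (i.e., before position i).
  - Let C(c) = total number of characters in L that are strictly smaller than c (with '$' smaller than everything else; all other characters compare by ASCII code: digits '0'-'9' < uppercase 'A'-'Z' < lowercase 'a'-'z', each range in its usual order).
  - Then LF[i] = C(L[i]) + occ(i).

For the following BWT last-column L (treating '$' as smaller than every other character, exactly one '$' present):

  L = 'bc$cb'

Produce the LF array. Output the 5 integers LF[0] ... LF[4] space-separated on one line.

Char counts: '$':1, 'b':2, 'c':2
C (first-col start): C('$')=0, C('b')=1, C('c')=3
L[0]='b': occ=0, LF[0]=C('b')+0=1+0=1
L[1]='c': occ=0, LF[1]=C('c')+0=3+0=3
L[2]='$': occ=0, LF[2]=C('$')+0=0+0=0
L[3]='c': occ=1, LF[3]=C('c')+1=3+1=4
L[4]='b': occ=1, LF[4]=C('b')+1=1+1=2

Answer: 1 3 0 4 2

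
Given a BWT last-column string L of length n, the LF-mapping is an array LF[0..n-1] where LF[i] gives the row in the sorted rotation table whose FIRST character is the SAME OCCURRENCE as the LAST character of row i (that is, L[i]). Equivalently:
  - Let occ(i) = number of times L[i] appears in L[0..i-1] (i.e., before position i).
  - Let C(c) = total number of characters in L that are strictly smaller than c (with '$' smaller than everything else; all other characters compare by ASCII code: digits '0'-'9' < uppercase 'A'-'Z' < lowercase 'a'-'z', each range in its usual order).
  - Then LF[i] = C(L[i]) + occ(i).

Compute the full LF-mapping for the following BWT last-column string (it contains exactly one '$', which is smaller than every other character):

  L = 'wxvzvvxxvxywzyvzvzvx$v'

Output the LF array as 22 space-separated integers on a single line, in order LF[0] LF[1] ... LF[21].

Answer: 9 11 1 18 2 3 12 13 4 14 16 10 19 17 5 20 6 21 7 15 0 8

Derivation:
Char counts: '$':1, 'v':8, 'w':2, 'x':5, 'y':2, 'z':4
C (first-col start): C('$')=0, C('v')=1, C('w')=9, C('x')=11, C('y')=16, C('z')=18
L[0]='w': occ=0, LF[0]=C('w')+0=9+0=9
L[1]='x': occ=0, LF[1]=C('x')+0=11+0=11
L[2]='v': occ=0, LF[2]=C('v')+0=1+0=1
L[3]='z': occ=0, LF[3]=C('z')+0=18+0=18
L[4]='v': occ=1, LF[4]=C('v')+1=1+1=2
L[5]='v': occ=2, LF[5]=C('v')+2=1+2=3
L[6]='x': occ=1, LF[6]=C('x')+1=11+1=12
L[7]='x': occ=2, LF[7]=C('x')+2=11+2=13
L[8]='v': occ=3, LF[8]=C('v')+3=1+3=4
L[9]='x': occ=3, LF[9]=C('x')+3=11+3=14
L[10]='y': occ=0, LF[10]=C('y')+0=16+0=16
L[11]='w': occ=1, LF[11]=C('w')+1=9+1=10
L[12]='z': occ=1, LF[12]=C('z')+1=18+1=19
L[13]='y': occ=1, LF[13]=C('y')+1=16+1=17
L[14]='v': occ=4, LF[14]=C('v')+4=1+4=5
L[15]='z': occ=2, LF[15]=C('z')+2=18+2=20
L[16]='v': occ=5, LF[16]=C('v')+5=1+5=6
L[17]='z': occ=3, LF[17]=C('z')+3=18+3=21
L[18]='v': occ=6, LF[18]=C('v')+6=1+6=7
L[19]='x': occ=4, LF[19]=C('x')+4=11+4=15
L[20]='$': occ=0, LF[20]=C('$')+0=0+0=0
L[21]='v': occ=7, LF[21]=C('v')+7=1+7=8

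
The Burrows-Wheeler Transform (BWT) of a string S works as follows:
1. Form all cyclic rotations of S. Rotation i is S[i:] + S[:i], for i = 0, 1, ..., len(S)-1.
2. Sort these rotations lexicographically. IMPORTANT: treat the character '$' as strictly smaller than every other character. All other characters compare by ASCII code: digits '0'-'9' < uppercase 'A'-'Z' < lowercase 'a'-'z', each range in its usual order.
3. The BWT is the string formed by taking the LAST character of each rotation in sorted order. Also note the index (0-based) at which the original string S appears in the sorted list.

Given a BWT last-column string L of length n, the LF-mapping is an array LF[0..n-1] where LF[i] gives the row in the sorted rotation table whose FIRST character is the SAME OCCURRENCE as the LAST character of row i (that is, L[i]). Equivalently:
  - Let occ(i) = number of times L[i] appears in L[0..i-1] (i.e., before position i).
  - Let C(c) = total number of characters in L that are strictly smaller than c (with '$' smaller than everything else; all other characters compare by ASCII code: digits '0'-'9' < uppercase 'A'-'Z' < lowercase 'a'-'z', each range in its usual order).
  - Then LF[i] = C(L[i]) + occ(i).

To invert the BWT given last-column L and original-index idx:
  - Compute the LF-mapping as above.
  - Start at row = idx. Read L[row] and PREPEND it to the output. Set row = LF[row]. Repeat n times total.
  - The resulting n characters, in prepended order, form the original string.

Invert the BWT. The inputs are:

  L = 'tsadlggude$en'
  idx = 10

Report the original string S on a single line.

LF mapping: 11 10 1 2 8 6 7 12 3 4 0 5 9
Walk LF starting at row 10, prepending L[row]:
  step 1: row=10, L[10]='$', prepend. Next row=LF[10]=0
  step 2: row=0, L[0]='t', prepend. Next row=LF[0]=11
  step 3: row=11, L[11]='e', prepend. Next row=LF[11]=5
  step 4: row=5, L[5]='g', prepend. Next row=LF[5]=6
  step 5: row=6, L[6]='g', prepend. Next row=LF[6]=7
  step 6: row=7, L[7]='u', prepend. Next row=LF[7]=12
  step 7: row=12, L[12]='n', prepend. Next row=LF[12]=9
  step 8: row=9, L[9]='e', prepend. Next row=LF[9]=4
  step 9: row=4, L[4]='l', prepend. Next row=LF[4]=8
  step 10: row=8, L[8]='d', prepend. Next row=LF[8]=3
  step 11: row=3, L[3]='d', prepend. Next row=LF[3]=2
  step 12: row=2, L[2]='a', prepend. Next row=LF[2]=1
  step 13: row=1, L[1]='s', prepend. Next row=LF[1]=10
Reversed output: saddlenugget$

Answer: saddlenugget$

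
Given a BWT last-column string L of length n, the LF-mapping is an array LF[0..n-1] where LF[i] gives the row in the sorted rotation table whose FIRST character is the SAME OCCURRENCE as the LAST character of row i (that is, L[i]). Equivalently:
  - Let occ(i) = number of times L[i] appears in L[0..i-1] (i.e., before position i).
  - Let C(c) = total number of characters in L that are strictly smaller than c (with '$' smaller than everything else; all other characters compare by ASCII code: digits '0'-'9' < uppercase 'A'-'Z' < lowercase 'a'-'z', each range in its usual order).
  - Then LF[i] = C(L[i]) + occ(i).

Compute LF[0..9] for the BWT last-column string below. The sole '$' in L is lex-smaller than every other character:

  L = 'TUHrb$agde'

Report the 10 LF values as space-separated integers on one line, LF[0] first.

Answer: 2 3 1 9 5 0 4 8 6 7

Derivation:
Char counts: '$':1, 'H':1, 'T':1, 'U':1, 'a':1, 'b':1, 'd':1, 'e':1, 'g':1, 'r':1
C (first-col start): C('$')=0, C('H')=1, C('T')=2, C('U')=3, C('a')=4, C('b')=5, C('d')=6, C('e')=7, C('g')=8, C('r')=9
L[0]='T': occ=0, LF[0]=C('T')+0=2+0=2
L[1]='U': occ=0, LF[1]=C('U')+0=3+0=3
L[2]='H': occ=0, LF[2]=C('H')+0=1+0=1
L[3]='r': occ=0, LF[3]=C('r')+0=9+0=9
L[4]='b': occ=0, LF[4]=C('b')+0=5+0=5
L[5]='$': occ=0, LF[5]=C('$')+0=0+0=0
L[6]='a': occ=0, LF[6]=C('a')+0=4+0=4
L[7]='g': occ=0, LF[7]=C('g')+0=8+0=8
L[8]='d': occ=0, LF[8]=C('d')+0=6+0=6
L[9]='e': occ=0, LF[9]=C('e')+0=7+0=7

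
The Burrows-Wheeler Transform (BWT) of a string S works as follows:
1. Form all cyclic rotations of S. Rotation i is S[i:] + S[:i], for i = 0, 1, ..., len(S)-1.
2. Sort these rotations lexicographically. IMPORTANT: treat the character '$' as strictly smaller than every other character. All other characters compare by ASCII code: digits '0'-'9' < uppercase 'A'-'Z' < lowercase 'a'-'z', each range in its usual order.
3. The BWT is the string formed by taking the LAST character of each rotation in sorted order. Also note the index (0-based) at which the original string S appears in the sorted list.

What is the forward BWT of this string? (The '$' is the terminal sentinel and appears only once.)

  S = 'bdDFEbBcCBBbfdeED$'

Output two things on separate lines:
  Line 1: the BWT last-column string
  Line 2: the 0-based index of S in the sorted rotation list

Answer: DCBbcEdeFDE$BBbfdb
11

Derivation:
All 18 rotations (rotation i = S[i:]+S[:i]):
  rot[0] = bdDFEbBcCBBbfdeED$
  rot[1] = dDFEbBcCBBbfdeED$b
  rot[2] = DFEbBcCBBbfdeED$bd
  rot[3] = FEbBcCBBbfdeED$bdD
  rot[4] = EbBcCBBbfdeED$bdDF
  rot[5] = bBcCBBbfdeED$bdDFE
  rot[6] = BcCBBbfdeED$bdDFEb
  rot[7] = cCBBbfdeED$bdDFEbB
  rot[8] = CBBbfdeED$bdDFEbBc
  rot[9] = BBbfdeED$bdDFEbBcC
  rot[10] = BbfdeED$bdDFEbBcCB
  rot[11] = bfdeED$bdDFEbBcCBB
  rot[12] = fdeED$bdDFEbBcCBBb
  rot[13] = deED$bdDFEbBcCBBbf
  rot[14] = eED$bdDFEbBcCBBbfd
  rot[15] = ED$bdDFEbBcCBBbfde
  rot[16] = D$bdDFEbBcCBBbfdeE
  rot[17] = $bdDFEbBcCBBbfdeED
Sorted (with $ < everything):
  sorted[0] = $bdDFEbBcCBBbfdeED  (last char: 'D')
  sorted[1] = BBbfdeED$bdDFEbBcC  (last char: 'C')
  sorted[2] = BbfdeED$bdDFEbBcCB  (last char: 'B')
  sorted[3] = BcCBBbfdeED$bdDFEb  (last char: 'b')
  sorted[4] = CBBbfdeED$bdDFEbBc  (last char: 'c')
  sorted[5] = D$bdDFEbBcCBBbfdeE  (last char: 'E')
  sorted[6] = DFEbBcCBBbfdeED$bd  (last char: 'd')
  sorted[7] = ED$bdDFEbBcCBBbfde  (last char: 'e')
  sorted[8] = EbBcCBBbfdeED$bdDF  (last char: 'F')
  sorted[9] = FEbBcCBBbfdeED$bdD  (last char: 'D')
  sorted[10] = bBcCBBbfdeED$bdDFE  (last char: 'E')
  sorted[11] = bdDFEbBcCBBbfdeED$  (last char: '$')
  sorted[12] = bfdeED$bdDFEbBcCBB  (last char: 'B')
  sorted[13] = cCBBbfdeED$bdDFEbB  (last char: 'B')
  sorted[14] = dDFEbBcCBBbfdeED$b  (last char: 'b')
  sorted[15] = deED$bdDFEbBcCBBbf  (last char: 'f')
  sorted[16] = eED$bdDFEbBcCBBbfd  (last char: 'd')
  sorted[17] = fdeED$bdDFEbBcCBBb  (last char: 'b')
Last column: DCBbcEdeFDE$BBbfdb
Original string S is at sorted index 11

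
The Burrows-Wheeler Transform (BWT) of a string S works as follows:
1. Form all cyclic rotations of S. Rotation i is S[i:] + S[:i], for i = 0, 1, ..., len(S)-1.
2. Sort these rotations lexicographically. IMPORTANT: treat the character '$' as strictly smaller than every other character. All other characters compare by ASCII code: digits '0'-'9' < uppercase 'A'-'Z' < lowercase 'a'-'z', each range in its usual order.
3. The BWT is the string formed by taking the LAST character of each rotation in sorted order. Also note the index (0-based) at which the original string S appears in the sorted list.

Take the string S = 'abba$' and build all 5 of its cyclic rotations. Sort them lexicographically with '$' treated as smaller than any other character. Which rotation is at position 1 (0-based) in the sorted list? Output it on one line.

All 5 rotations (rotation i = S[i:]+S[:i]):
  rot[0] = abba$
  rot[1] = bba$a
  rot[2] = ba$ab
  rot[3] = a$abb
  rot[4] = $abba
Sorted (with $ < everything):
  sorted[0] = $abba
  sorted[1] = a$abb
  sorted[2] = abba$
  sorted[3] = ba$ab
  sorted[4] = bba$a
sorted[1] = a$abb

Answer: a$abb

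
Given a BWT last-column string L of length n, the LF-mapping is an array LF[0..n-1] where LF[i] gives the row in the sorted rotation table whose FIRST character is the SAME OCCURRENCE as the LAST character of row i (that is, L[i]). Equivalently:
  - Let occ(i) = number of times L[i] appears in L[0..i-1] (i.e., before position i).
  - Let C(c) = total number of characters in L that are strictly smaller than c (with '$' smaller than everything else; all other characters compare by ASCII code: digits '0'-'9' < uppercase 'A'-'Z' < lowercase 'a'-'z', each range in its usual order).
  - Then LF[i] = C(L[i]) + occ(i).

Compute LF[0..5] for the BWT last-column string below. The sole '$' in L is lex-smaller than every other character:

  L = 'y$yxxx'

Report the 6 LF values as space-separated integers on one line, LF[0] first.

Answer: 4 0 5 1 2 3

Derivation:
Char counts: '$':1, 'x':3, 'y':2
C (first-col start): C('$')=0, C('x')=1, C('y')=4
L[0]='y': occ=0, LF[0]=C('y')+0=4+0=4
L[1]='$': occ=0, LF[1]=C('$')+0=0+0=0
L[2]='y': occ=1, LF[2]=C('y')+1=4+1=5
L[3]='x': occ=0, LF[3]=C('x')+0=1+0=1
L[4]='x': occ=1, LF[4]=C('x')+1=1+1=2
L[5]='x': occ=2, LF[5]=C('x')+2=1+2=3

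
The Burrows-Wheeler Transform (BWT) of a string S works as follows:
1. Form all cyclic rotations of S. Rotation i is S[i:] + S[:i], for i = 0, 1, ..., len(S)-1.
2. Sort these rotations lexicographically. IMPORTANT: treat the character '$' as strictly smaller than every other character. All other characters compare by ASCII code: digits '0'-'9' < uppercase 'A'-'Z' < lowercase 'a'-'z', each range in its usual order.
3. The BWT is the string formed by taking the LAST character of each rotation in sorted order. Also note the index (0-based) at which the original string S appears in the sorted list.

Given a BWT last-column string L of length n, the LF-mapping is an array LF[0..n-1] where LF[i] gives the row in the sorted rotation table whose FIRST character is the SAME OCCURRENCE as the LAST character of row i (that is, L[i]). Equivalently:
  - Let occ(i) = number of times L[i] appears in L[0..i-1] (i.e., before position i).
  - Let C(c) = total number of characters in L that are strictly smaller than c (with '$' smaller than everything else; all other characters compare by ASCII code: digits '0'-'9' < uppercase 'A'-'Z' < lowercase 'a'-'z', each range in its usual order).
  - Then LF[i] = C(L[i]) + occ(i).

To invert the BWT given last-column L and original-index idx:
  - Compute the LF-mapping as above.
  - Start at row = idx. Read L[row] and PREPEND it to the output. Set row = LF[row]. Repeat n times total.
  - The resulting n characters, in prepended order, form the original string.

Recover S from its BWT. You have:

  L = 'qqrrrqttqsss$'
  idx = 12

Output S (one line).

Answer: trqssstrqrqq$

Derivation:
LF mapping: 1 2 5 6 7 3 11 12 4 8 9 10 0
Walk LF starting at row 12, prepending L[row]:
  step 1: row=12, L[12]='$', prepend. Next row=LF[12]=0
  step 2: row=0, L[0]='q', prepend. Next row=LF[0]=1
  step 3: row=1, L[1]='q', prepend. Next row=LF[1]=2
  step 4: row=2, L[2]='r', prepend. Next row=LF[2]=5
  step 5: row=5, L[5]='q', prepend. Next row=LF[5]=3
  step 6: row=3, L[3]='r', prepend. Next row=LF[3]=6
  step 7: row=6, L[6]='t', prepend. Next row=LF[6]=11
  step 8: row=11, L[11]='s', prepend. Next row=LF[11]=10
  step 9: row=10, L[10]='s', prepend. Next row=LF[10]=9
  step 10: row=9, L[9]='s', prepend. Next row=LF[9]=8
  step 11: row=8, L[8]='q', prepend. Next row=LF[8]=4
  step 12: row=4, L[4]='r', prepend. Next row=LF[4]=7
  step 13: row=7, L[7]='t', prepend. Next row=LF[7]=12
Reversed output: trqssstrqrqq$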